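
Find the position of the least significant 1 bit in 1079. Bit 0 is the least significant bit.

1079 = 10000110111
Trailing zeros: 0, so the lowest set bit is bit 0 (value 1).

0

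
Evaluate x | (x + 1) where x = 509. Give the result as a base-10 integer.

x = 111111101 = 509
x + 1 = 111111110
OR    = 111111111 = 511
(x | (x + 1) sets the lowest cleared bit.)

511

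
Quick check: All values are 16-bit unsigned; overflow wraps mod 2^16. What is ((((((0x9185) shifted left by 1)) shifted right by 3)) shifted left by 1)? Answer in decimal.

0x9185 = 1001000110000101
→ shifted left by 1 (mod 2^16) → 0010001100001010 = 8970
→ shifted right by 3 → 0000010001100001 = 1121
→ shifted left by 1 (mod 2^16) → 0000100011000010 = 2242

2242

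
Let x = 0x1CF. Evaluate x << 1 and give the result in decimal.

0x1CF = 0111001111
shift left by 1 → 1110011110 = 926
(equivalently, 463 × 2^1 = 463 × 2)

926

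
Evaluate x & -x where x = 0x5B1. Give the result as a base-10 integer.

x = 10110110001 = 1457
-x (two's complement) = …01001001111
AND   = 00000000001 = 1
(x & -x isolates the lowest set bit of x.)

1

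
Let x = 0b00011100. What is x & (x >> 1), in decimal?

12

x = 11100 = 28
x>>1 = 01110
AND  = 01100 = 12
(x & (x >> 1) has a 1 wherever x has two consecutive 1 bits.)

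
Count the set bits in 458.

5

458 = 111001010
Count the 1s: 1 + 1 + 1 + 1 + 1 = 5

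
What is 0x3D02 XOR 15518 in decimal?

412

0x3D02 = 11110100000010
15518 = 11110010011110
XOR → 00000110011100 = 412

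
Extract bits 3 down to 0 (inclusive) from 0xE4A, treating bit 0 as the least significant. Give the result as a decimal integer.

10

v = 111001001010
Shift right by 0: 111001001010
Mask low 4 bits: 1010 = 10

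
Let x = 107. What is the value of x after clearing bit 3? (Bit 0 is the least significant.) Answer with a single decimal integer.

x = 001101011
bit 3 is currently 1; clear it via x & ~(1 << 3) = x & ~8
→ 001100011 = 99

99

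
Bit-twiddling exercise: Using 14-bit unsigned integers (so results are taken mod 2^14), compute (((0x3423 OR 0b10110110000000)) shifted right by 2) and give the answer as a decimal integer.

0x3423 = 11010000100011
0b10110110000000 = 10110110000000
→ OR → 11110110100011 = 15779
→ shifted right by 2 → 00111101101000 = 3944

3944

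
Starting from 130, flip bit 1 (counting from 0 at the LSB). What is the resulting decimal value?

128

x = 10000010
bit 1 is currently 1; toggle it via x ^ (1 << 1) = x ^ 2
→ 10000000 = 128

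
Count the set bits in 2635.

6

2635 = 101001001011
Count the 1s: 1 + 1 + 1 + 1 + 1 + 1 = 6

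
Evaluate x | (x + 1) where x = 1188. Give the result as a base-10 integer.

1189

x = 10010100100 = 1188
x + 1 = 10010100101
OR    = 10010100101 = 1189
(x | (x + 1) sets the lowest cleared bit.)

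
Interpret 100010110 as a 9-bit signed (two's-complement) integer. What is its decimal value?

-234

pattern = 100010110 (MSB is 1 ⇒ negative)
Invert: 011101001, add 1 → 011101010 = 234, so the value is -234.
(Equivalently: 278 - 2^9 = 278 - 512 = -234.)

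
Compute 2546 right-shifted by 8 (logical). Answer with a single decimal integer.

9

2546 = 100111110010
shift right by 8 → 000000001001 = 9
(equivalently, floor(2546 / 256))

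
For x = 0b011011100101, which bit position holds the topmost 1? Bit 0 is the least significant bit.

0b011011100101 = 11011100101
The topmost 1 is at position 10 (since 2^10 = 1024 ≤ 1765 < 2048).

10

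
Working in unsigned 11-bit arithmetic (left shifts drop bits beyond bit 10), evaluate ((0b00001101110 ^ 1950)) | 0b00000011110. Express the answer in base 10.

0b00001101110 = 00001101110
1950 = 11110011110
→ ^ → 11111110000 = 2032
0b00000011110 = 00000011110
→ | → 11111111110 = 2046

2046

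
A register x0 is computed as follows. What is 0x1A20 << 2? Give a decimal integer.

26752

0x1A20 = 001101000100000
shift left by 2 → 110100010000000 = 26752
(equivalently, 6688 × 2^2 = 6688 × 4)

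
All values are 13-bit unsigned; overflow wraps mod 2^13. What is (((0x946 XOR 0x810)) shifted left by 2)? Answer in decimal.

1368

0x946 = 0100101000110
0x810 = 0100000010000
→ XOR → 0000101010110 = 342
→ shifted left by 2 (mod 2^13) → 0010101011000 = 1368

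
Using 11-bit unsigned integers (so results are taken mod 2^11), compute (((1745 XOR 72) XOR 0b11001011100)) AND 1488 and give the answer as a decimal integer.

1745 = 11011010001
72 = 00001001000
→ XOR → 11010011001 = 1689
0b11001011100 = 11001011100
→ XOR → 00011000101 = 197
1488 = 10111010000
→ AND → 00011000000 = 192

192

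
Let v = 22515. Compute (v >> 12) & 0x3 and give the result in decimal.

1

v = 101011111110011
Shift right by 12: 101
Mask low 2 bits: 01 = 1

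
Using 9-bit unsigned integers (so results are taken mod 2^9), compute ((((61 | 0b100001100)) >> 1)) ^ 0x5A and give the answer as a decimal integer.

61 = 000111101
0b100001100 = 100001100
→ | → 100111101 = 317
→ >> 1 → 010011110 = 158
0x5A = 001011010
→ ^ → 011000100 = 196

196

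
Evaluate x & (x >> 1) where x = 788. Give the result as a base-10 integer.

256

x = 1100010100 = 788
x>>1 = 0110001010
AND  = 0100000000 = 256
(x & (x >> 1) has a 1 wherever x has two consecutive 1 bits.)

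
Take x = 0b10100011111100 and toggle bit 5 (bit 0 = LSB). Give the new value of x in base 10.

x = 10100011111100
bit 5 is currently 1; toggle it via x ^ (1 << 5) = x ^ 32
→ 10100011011100 = 10460

10460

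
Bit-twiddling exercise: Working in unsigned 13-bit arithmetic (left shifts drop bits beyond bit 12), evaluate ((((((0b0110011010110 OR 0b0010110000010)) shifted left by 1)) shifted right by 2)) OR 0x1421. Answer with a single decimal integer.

5867

0b0110011010110 = 0110011010110
0b0010110000010 = 0010110000010
→ OR → 0110111010110 = 3542
→ shifted left by 1 (mod 2^13) → 1101110101100 = 7084
→ shifted right by 2 → 0011011101011 = 1771
0x1421 = 1010000100001
→ OR → 1011011101011 = 5867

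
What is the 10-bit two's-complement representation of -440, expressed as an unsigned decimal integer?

584

440 in 10 bits: 0110111000
Invert: 1001000111
Add 1:  1001001000 = 584
(Check: 2^10 - 440 = 1024 - 440 = 584.)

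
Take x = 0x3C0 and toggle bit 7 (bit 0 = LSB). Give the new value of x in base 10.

x = 1111000000
bit 7 is currently 1; toggle it via x ^ (1 << 7) = x ^ 128
→ 1101000000 = 832

832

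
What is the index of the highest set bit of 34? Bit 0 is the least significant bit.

34 = 100010
The topmost 1 is at position 5 (since 2^5 = 32 ≤ 34 < 64).

5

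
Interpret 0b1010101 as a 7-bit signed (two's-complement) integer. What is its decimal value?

-43

pattern = 1010101 (MSB is 1 ⇒ negative)
Invert: 0101010, add 1 → 0101011 = 43, so the value is -43.
(Equivalently: 85 - 2^7 = 85 - 128 = -43.)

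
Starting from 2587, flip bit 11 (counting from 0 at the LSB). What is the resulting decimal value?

x = 101000011011
bit 11 is currently 1; toggle it via x ^ (1 << 11) = x ^ 2048
→ 001000011011 = 539

539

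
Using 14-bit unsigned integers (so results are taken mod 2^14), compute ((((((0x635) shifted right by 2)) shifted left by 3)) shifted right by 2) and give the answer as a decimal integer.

794

0x635 = 00011000110101
→ shifted right by 2 → 00000110001101 = 397
→ shifted left by 3 (mod 2^14) → 00110001101000 = 3176
→ shifted right by 2 → 00001100011010 = 794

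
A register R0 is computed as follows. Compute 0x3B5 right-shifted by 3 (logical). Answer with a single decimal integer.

0x3B5 = 1110110101
shift right by 3 → 0001110110 = 118
(equivalently, floor(949 / 8))

118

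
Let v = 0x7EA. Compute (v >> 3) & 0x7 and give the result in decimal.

v = 0011111101010
Shift right by 3: 0011111101
Mask low 3 bits: 101 = 5

5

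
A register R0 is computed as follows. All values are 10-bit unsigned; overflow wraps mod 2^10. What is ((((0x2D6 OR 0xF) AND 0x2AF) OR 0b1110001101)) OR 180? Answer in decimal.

0x2D6 = 1011010110
0xF = 0000001111
→ OR → 1011011111 = 735
0x2AF = 1010101111
→ AND → 1010001111 = 655
0b1110001101 = 1110001101
→ OR → 1110001111 = 911
180 = 0010110100
→ OR → 1110111111 = 959

959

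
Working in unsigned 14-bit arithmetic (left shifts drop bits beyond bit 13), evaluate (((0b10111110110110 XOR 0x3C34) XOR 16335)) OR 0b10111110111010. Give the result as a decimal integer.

0b10111110110110 = 10111110110110
0x3C34 = 11110000110100
→ XOR → 01001110000010 = 4994
16335 = 11111111001111
→ XOR → 10110001001101 = 11341
0b10111110111010 = 10111110111010
→ OR → 10111111111111 = 12287

12287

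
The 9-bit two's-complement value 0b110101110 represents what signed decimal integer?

pattern = 110101110 (MSB is 1 ⇒ negative)
Invert: 001010001, add 1 → 001010010 = 82, so the value is -82.
(Equivalently: 430 - 2^9 = 430 - 512 = -82.)

-82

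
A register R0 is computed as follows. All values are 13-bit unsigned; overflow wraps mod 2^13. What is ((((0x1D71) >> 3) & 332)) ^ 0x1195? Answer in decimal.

4249

0x1D71 = 1110101110001
→ >> 3 → 0001110101110 = 942
332 = 0000101001100
→ & → 0000100001100 = 268
0x1195 = 1000110010101
→ ^ → 1000010011001 = 4249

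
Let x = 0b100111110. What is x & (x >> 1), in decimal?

x = 100111110 = 318
x>>1 = 010011111
AND  = 000011110 = 30
(x & (x >> 1) has a 1 wherever x has two consecutive 1 bits.)

30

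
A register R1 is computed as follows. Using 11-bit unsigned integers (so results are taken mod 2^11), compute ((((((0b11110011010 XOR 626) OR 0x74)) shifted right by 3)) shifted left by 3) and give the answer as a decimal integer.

0b11110011010 = 11110011010
626 = 01001110010
→ XOR → 10111101000 = 1512
0x74 = 00001110100
→ OR → 10111111100 = 1532
→ shifted right by 3 → 00010111111 = 191
→ shifted left by 3 (mod 2^11) → 10111111000 = 1528

1528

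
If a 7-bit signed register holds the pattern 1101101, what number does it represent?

-19

pattern = 1101101 (MSB is 1 ⇒ negative)
Invert: 0010010, add 1 → 0010011 = 19, so the value is -19.
(Equivalently: 109 - 2^7 = 109 - 128 = -19.)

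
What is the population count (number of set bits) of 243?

6

243 = 11110011
Count the 1s: 1 + 1 + 1 + 1 + 1 + 1 = 6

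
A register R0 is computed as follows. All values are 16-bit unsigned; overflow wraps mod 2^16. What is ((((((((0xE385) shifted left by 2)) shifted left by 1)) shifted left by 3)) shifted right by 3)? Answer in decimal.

0xE385 = 1110001110000101
→ shifted left by 2 (mod 2^16) → 1000111000010100 = 36372
→ shifted left by 1 (mod 2^16) → 0001110000101000 = 7208
→ shifted left by 3 (mod 2^16) → 1110000101000000 = 57664
→ shifted right by 3 → 0001110000101000 = 7208

7208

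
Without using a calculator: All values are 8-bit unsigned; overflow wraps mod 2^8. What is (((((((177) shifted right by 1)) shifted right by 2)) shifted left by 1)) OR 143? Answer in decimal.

175

177 = 10110001
→ shifted right by 1 → 01011000 = 88
→ shifted right by 2 → 00010110 = 22
→ shifted left by 1 (mod 2^8) → 00101100 = 44
143 = 10001111
→ OR → 10101111 = 175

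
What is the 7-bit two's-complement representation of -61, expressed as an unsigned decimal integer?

67

61 in 7 bits: 0111101
Invert: 1000010
Add 1:  1000011 = 67
(Check: 2^7 - 61 = 128 - 61 = 67.)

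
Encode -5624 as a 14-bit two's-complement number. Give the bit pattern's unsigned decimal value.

10760

5624 in 14 bits: 01010111111000
Invert: 10101000000111
Add 1:  10101000001000 = 10760
(Check: 2^14 - 5624 = 16384 - 5624 = 10760.)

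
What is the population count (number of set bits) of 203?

5

203 = 11001011
Count the 1s: 1 + 1 + 1 + 1 + 1 = 5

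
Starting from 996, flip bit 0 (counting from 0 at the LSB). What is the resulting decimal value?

997

x = 01111100100
bit 0 is currently 0; toggle it via x ^ (1 << 0) = x ^ 1
→ 01111100101 = 997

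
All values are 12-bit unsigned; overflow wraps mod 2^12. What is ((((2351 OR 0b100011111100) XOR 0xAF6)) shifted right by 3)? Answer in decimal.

2351 = 100100101111
0b100011111100 = 100011111100
→ OR → 100111111111 = 2559
0xAF6 = 101011110110
→ XOR → 001100001001 = 777
→ shifted right by 3 → 000001100001 = 97

97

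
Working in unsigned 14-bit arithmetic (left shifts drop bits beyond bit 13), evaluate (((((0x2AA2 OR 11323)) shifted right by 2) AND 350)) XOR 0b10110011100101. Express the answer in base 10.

11755

0x2AA2 = 10101010100010
11323 = 10110000111011
→ OR → 10111010111011 = 11963
→ shifted right by 2 → 00101110101110 = 2990
350 = 00000101011110
→ AND → 00000100001110 = 270
0b10110011100101 = 10110011100101
→ XOR → 10110111101011 = 11755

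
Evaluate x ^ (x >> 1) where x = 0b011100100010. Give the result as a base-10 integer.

1203

x = 11100100010 = 1826
x>>1 = 01110010001
XOR  = 10010110011 = 1203
(x ^ (x >> 1) gives the standard binary-reflected Gray code of x.)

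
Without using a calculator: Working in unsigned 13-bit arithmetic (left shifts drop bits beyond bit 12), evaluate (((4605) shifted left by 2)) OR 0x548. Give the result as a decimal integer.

2044

4605 = 1000111111101
→ shifted left by 2 (mod 2^13) → 0011111110100 = 2036
0x548 = 0010101001000
→ OR → 0011111111100 = 2044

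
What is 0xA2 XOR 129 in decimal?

35

0xA2 = 10100010
129 = 10000001
XOR → 00100011 = 35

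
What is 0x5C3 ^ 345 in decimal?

0x5C3 = 10111000011
345 = 00101011001
XOR → 10010011010 = 1178

1178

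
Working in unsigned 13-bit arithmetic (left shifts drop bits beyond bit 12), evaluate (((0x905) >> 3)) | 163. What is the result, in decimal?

419

0x905 = 0100100000101
→ >> 3 → 0000100100000 = 288
163 = 0000010100011
→ | → 0000110100011 = 419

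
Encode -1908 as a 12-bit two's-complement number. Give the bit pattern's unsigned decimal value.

2188

1908 in 12 bits: 011101110100
Invert: 100010001011
Add 1:  100010001100 = 2188
(Check: 2^12 - 1908 = 4096 - 1908 = 2188.)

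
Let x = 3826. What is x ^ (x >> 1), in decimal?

x = 111011110010 = 3826
x>>1 = 011101111001
XOR  = 100110001011 = 2443
(x ^ (x >> 1) gives the standard binary-reflected Gray code of x.)

2443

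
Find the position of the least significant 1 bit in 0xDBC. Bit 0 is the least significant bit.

0xDBC = 110110111100
Trailing zeros: 2, so the lowest set bit is bit 2 (value 4).

2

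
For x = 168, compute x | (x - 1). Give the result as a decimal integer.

x = 10101000 = 168
x - 1 = 10100111
OR    = 10101111 = 175
(x | (x - 1) sets all bits below the lowest set bit.)

175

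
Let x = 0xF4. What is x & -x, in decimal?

x = 11110100 = 244
-x (two's complement) = …00001100
AND   = 00000100 = 4
(x & -x isolates the lowest set bit of x.)

4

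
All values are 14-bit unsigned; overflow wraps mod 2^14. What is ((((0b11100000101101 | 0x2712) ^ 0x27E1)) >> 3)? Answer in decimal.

0b11100000101101 = 11100000101101
0x2712 = 10011100010010
→ | → 11111100111111 = 16191
0x27E1 = 10011111100001
→ ^ → 01100011011110 = 6366
→ >> 3 → 00001100011011 = 795

795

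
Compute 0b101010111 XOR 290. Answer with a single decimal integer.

117

a = 101010111
290 = 100100010
XOR → 001110101 = 117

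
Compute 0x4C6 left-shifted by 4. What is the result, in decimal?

19552

0x4C6 = 000010011000110
shift left by 4 → 100110001100000 = 19552
(equivalently, 1222 × 2^4 = 1222 × 16)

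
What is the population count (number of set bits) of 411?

411 = 110011011
Count the 1s: 1 + 1 + 1 + 1 + 1 + 1 = 6

6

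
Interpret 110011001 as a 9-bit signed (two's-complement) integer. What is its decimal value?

-103

pattern = 110011001 (MSB is 1 ⇒ negative)
Invert: 001100110, add 1 → 001100111 = 103, so the value is -103.
(Equivalently: 409 - 2^9 = 409 - 512 = -103.)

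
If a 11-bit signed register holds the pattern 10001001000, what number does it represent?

-952

pattern = 10001001000 (MSB is 1 ⇒ negative)
Invert: 01110110111, add 1 → 01110111000 = 952, so the value is -952.
(Equivalently: 1096 - 2^11 = 1096 - 2048 = -952.)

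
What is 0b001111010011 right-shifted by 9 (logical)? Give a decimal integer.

1

x = 1111010011
shift right by 9 → 0000000001 = 1
(equivalently, floor(979 / 512))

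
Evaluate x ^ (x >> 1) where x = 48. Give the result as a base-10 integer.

x = 110000 = 48
x>>1 = 011000
XOR  = 101000 = 40
(x ^ (x >> 1) gives the standard binary-reflected Gray code of x.)

40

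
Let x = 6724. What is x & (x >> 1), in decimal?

x = 1101001000100 = 6724
x>>1 = 0110100100010
AND  = 0100000000000 = 2048
(x & (x >> 1) has a 1 wherever x has two consecutive 1 bits.)

2048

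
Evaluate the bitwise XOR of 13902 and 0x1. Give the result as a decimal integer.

13902 = 11011001001110
0x1 = 00000000000001
XOR → 11011001001111 = 13903

13903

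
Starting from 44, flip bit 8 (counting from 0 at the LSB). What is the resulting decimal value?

300

x = 000101100
bit 8 is currently 0; toggle it via x ^ (1 << 8) = x ^ 256
→ 100101100 = 300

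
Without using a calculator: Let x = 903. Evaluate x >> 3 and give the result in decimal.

112

903 = 1110000111
shift right by 3 → 0001110000 = 112
(equivalently, floor(903 / 8))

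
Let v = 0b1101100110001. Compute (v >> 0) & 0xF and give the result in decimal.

v = 1101100110001
Shift right by 0: 1101100110001
Mask low 4 bits: 0001 = 1

1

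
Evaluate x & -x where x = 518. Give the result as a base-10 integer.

2

x = 1000000110 = 518
-x (two's complement) = …0111111010
AND   = 0000000010 = 2
(x & -x isolates the lowest set bit of x.)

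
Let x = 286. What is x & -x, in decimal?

2

x = 100011110 = 286
-x (two's complement) = …011100010
AND   = 000000010 = 2
(x & -x isolates the lowest set bit of x.)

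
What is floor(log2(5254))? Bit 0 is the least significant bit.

5254 = 1010010000110
The topmost 1 is at position 12 (since 2^12 = 4096 ≤ 5254 < 8192).

12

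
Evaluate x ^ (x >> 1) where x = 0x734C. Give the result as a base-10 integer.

x = 111001101001100 = 29516
x>>1 = 011100110100110
XOR  = 100101011101010 = 19178
(x ^ (x >> 1) gives the standard binary-reflected Gray code of x.)

19178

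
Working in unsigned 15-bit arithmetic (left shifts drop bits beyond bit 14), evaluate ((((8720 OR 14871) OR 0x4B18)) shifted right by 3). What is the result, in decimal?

8720 = 010001000010000
14871 = 011101000010111
→ OR → 011101000010111 = 14871
0x4B18 = 100101100011000
→ OR → 111101100011111 = 31519
→ shifted right by 3 → 000111101100011 = 3939

3939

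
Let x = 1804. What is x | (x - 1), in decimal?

1807

x = 11100001100 = 1804
x - 1 = 11100001011
OR    = 11100001111 = 1807
(x | (x - 1) sets all bits below the lowest set bit.)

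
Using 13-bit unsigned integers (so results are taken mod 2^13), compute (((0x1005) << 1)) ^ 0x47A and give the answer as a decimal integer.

1136

0x1005 = 1000000000101
→ << 1 (mod 2^13) → 0000000001010 = 10
0x47A = 0010001111010
→ ^ → 0010001110000 = 1136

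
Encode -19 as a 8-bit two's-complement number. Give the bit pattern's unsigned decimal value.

237

19 in 8 bits: 00010011
Invert: 11101100
Add 1:  11101101 = 237
(Check: 2^8 - 19 = 256 - 19 = 237.)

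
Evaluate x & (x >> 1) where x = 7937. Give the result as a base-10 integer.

3840

x = 1111100000001 = 7937
x>>1 = 0111110000000
AND  = 0111100000000 = 3840
(x & (x >> 1) has a 1 wherever x has two consecutive 1 bits.)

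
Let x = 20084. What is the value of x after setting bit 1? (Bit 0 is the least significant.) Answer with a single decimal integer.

x = 100111001110100
bit 1 is currently 0; set it via x | (1 << 1) = x | 2
→ 100111001110110 = 20086

20086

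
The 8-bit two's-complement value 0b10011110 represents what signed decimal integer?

-98

pattern = 10011110 (MSB is 1 ⇒ negative)
Invert: 01100001, add 1 → 01100010 = 98, so the value is -98.
(Equivalently: 158 - 2^8 = 158 - 256 = -98.)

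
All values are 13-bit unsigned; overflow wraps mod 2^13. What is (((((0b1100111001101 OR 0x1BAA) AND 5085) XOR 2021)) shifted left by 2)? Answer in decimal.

0b1100111001101 = 1100111001101
0x1BAA = 1101110101010
→ OR → 1101111101111 = 7151
5085 = 1001111011101
→ AND → 1001111001101 = 5069
2021 = 0011111100101
→ XOR → 1010000101000 = 5160
→ shifted left by 2 (mod 2^13) → 1000010100000 = 4256

4256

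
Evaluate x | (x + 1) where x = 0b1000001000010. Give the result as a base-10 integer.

4163

x = 1000001000010 = 4162
x + 1 = 1000001000011
OR    = 1000001000011 = 4163
(x | (x + 1) sets the lowest cleared bit.)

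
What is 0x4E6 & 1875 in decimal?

0x4E6 = 10011100110
1875 = 11101010011
AND → 10001000010 = 1090

1090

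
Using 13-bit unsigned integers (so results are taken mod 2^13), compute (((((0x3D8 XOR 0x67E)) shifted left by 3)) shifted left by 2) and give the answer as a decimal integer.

5312

0x3D8 = 0001111011000
0x67E = 0011001111110
→ XOR → 0010110100110 = 1446
→ shifted left by 3 (mod 2^13) → 0110100110000 = 3376
→ shifted left by 2 (mod 2^13) → 1010011000000 = 5312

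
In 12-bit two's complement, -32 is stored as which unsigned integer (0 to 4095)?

32 in 12 bits: 000000100000
Invert: 111111011111
Add 1:  111111100000 = 4064
(Check: 2^12 - 32 = 4096 - 32 = 4064.)

4064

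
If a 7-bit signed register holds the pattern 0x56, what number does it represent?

-42

pattern = 1010110 (MSB is 1 ⇒ negative)
Invert: 0101001, add 1 → 0101010 = 42, so the value is -42.
(Equivalently: 86 - 2^7 = 86 - 128 = -42.)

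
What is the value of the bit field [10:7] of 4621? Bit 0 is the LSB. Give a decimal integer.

v = 01001000001101
Shift right by 7: 0100100
Mask low 4 bits: 0100 = 4

4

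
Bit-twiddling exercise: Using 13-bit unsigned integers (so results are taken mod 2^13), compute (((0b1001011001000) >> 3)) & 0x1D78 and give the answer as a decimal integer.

88

0b1001011001000 = 1001011001000
→ >> 3 → 0001001011001 = 601
0x1D78 = 1110101111000
→ & → 0000001011000 = 88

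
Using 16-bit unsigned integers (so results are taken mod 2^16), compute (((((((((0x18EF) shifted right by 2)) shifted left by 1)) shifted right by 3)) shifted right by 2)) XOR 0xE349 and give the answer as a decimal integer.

0x18EF = 0001100011101111
→ shifted right by 2 → 0000011000111011 = 1595
→ shifted left by 1 (mod 2^16) → 0000110001110110 = 3190
→ shifted right by 3 → 0000000110001110 = 398
→ shifted right by 2 → 0000000001100011 = 99
0xE349 = 1110001101001001
→ XOR → 1110001100101010 = 58154

58154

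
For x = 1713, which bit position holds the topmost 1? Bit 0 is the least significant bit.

10

1713 = 11010110001
The topmost 1 is at position 10 (since 2^10 = 1024 ≤ 1713 < 2048).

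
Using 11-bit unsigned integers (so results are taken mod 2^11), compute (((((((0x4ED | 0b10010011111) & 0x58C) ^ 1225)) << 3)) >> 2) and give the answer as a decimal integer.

0x4ED = 10011101101
0b10010011111 = 10010011111
→ | → 10011111111 = 1279
0x58C = 10110001100
→ & → 10010001100 = 1164
1225 = 10011001001
→ ^ → 00001000101 = 69
→ << 3 (mod 2^11) → 01000101000 = 552
→ >> 2 → 00010001010 = 138

138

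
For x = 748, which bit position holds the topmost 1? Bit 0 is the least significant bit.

9

748 = 1011101100
The topmost 1 is at position 9 (since 2^9 = 512 ≤ 748 < 1024).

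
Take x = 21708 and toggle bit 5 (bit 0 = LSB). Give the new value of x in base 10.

21740

x = 0101010011001100
bit 5 is currently 0; toggle it via x ^ (1 << 5) = x ^ 32
→ 0101010011101100 = 21740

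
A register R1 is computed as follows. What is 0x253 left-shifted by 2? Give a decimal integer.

2380

0x253 = 001001010011
shift left by 2 → 100101001100 = 2380
(equivalently, 595 × 2^2 = 595 × 4)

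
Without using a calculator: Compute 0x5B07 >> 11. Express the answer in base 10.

11

0x5B07 = 101101100000111
shift right by 11 → 000000000001011 = 11
(equivalently, floor(23303 / 2048))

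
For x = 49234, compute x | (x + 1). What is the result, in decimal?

49235

x = 1100000001010010 = 49234
x + 1 = 1100000001010011
OR    = 1100000001010011 = 49235
(x | (x + 1) sets the lowest cleared bit.)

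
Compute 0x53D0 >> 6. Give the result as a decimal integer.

335

0x53D0 = 101001111010000
shift right by 6 → 000000101001111 = 335
(equivalently, floor(21456 / 64))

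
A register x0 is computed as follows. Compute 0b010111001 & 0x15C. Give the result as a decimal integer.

a = 010111001
0x15C = 101011100
AND → 000011000 = 24

24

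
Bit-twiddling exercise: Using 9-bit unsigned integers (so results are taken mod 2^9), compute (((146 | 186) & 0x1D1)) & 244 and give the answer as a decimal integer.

146 = 010010010
186 = 010111010
→ | → 010111010 = 186
0x1D1 = 111010001
→ & → 010010000 = 144
244 = 011110100
→ & → 010010000 = 144

144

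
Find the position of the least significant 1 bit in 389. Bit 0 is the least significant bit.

389 = 110000101
Trailing zeros: 0, so the lowest set bit is bit 0 (value 1).

0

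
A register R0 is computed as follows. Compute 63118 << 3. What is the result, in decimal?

504944

63118 = 0001111011010001110
shift left by 3 → 1111011010001110000 = 504944
(equivalently, 63118 × 2^3 = 63118 × 8)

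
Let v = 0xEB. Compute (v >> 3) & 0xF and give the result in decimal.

v = 11101011
Shift right by 3: 11101
Mask low 4 bits: 1101 = 13

13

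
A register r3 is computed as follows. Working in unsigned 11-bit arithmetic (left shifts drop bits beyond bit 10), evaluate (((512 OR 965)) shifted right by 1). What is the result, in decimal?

512 = 01000000000
965 = 01111000101
→ OR → 01111000101 = 965
→ shifted right by 1 → 00111100010 = 482

482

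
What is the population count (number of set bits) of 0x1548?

5

0x1548 = 1010101001000
Count the 1s: 1 + 1 + 1 + 1 + 1 = 5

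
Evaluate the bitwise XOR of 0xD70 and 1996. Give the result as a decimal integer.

2748

0xD70 = 110101110000
1996 = 011111001100
XOR → 101010111100 = 2748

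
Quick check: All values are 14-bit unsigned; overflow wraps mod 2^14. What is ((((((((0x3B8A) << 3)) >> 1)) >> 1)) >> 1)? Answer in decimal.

0x3B8A = 11101110001010
→ << 3 (mod 2^14) → 01110001010000 = 7248
→ >> 1 → 00111000101000 = 3624
→ >> 1 → 00011100010100 = 1812
→ >> 1 → 00001110001010 = 906

906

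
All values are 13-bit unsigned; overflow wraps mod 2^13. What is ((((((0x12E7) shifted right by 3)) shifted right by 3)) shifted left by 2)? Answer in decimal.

0x12E7 = 1001011100111
→ shifted right by 3 → 0001001011100 = 604
→ shifted right by 3 → 0000001001011 = 75
→ shifted left by 2 (mod 2^13) → 0000100101100 = 300

300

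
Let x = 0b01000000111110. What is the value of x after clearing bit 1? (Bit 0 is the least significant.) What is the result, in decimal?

x = 01000000111110
bit 1 is currently 1; clear it via x & ~(1 << 1) = x & ~2
→ 01000000111100 = 4156

4156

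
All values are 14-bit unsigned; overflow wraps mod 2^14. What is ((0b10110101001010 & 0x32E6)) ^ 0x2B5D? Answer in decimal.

2847

0b10110101001010 = 10110101001010
0x32E6 = 11001011100110
→ & → 10000001000010 = 8258
0x2B5D = 10101101011101
→ ^ → 00101100011111 = 2847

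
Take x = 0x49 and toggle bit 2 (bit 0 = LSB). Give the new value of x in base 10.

x = 001001001
bit 2 is currently 0; toggle it via x ^ (1 << 2) = x ^ 4
→ 001001101 = 77

77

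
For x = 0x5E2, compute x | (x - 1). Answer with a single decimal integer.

x = 10111100010 = 1506
x - 1 = 10111100001
OR    = 10111100011 = 1507
(x | (x - 1) sets all bits below the lowest set bit.)

1507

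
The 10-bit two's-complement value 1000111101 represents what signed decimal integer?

pattern = 1000111101 (MSB is 1 ⇒ negative)
Invert: 0111000010, add 1 → 0111000011 = 451, so the value is -451.
(Equivalently: 573 - 2^10 = 573 - 1024 = -451.)

-451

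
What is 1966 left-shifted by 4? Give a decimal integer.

1966 = 000011110101110
shift left by 4 → 111101011100000 = 31456
(equivalently, 1966 × 2^4 = 1966 × 16)

31456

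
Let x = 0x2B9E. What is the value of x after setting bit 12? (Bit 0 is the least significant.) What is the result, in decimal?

x = 010101110011110
bit 12 is currently 0; set it via x | (1 << 12) = x | 4096
→ 011101110011110 = 15262

15262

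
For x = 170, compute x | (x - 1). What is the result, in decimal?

171

x = 10101010 = 170
x - 1 = 10101001
OR    = 10101011 = 171
(x | (x - 1) sets all bits below the lowest set bit.)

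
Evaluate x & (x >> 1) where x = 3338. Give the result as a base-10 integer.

1024

x = 110100001010 = 3338
x>>1 = 011010000101
AND  = 010000000000 = 1024
(x & (x >> 1) has a 1 wherever x has two consecutive 1 bits.)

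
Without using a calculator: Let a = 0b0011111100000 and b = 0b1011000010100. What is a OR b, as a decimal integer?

a = 0011111100000
b = 1011000010100
 OR → 1011111110100 = 6132

6132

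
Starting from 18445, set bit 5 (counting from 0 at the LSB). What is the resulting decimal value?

x = 0100100000001101
bit 5 is currently 0; set it via x | (1 << 5) = x | 32
→ 0100100000101101 = 18477

18477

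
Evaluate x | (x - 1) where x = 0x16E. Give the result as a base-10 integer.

367

x = 101101110 = 366
x - 1 = 101101101
OR    = 101101111 = 367
(x | (x - 1) sets all bits below the lowest set bit.)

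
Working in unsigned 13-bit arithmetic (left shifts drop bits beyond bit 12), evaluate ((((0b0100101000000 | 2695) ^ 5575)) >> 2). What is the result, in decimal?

1920

0b0100101000000 = 0100101000000
2695 = 0101010000111
→ | → 0101111000111 = 3015
5575 = 1010111000111
→ ^ → 1111000000000 = 7680
→ >> 2 → 0011110000000 = 1920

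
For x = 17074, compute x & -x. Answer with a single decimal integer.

x = 100001010110010 = 17074
-x (two's complement) = …011110101001110
AND   = 000000000000010 = 2
(x & -x isolates the lowest set bit of x.)

2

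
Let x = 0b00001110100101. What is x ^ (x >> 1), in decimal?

x = 1110100101 = 933
x>>1 = 0111010010
XOR  = 1001110111 = 631
(x ^ (x >> 1) gives the standard binary-reflected Gray code of x.)

631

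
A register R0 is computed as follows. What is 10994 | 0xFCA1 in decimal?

65267

10994 = 0010101011110010
0xFCA1 = 1111110010100001
 OR → 1111111011110011 = 65267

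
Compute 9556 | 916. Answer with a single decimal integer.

9556 = 10010101010100
916 = 00001110010100
 OR → 10011111010100 = 10196

10196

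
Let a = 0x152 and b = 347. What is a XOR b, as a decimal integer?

9

0x152 = 101010010
347 = 101011011
XOR → 000001001 = 9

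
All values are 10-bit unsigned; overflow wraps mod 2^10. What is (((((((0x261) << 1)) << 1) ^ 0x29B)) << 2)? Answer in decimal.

0x261 = 1001100001
→ << 1 (mod 2^10) → 0011000010 = 194
→ << 1 (mod 2^10) → 0110000100 = 388
0x29B = 1010011011
→ ^ → 1100011111 = 799
→ << 2 (mod 2^10) → 0001111100 = 124

124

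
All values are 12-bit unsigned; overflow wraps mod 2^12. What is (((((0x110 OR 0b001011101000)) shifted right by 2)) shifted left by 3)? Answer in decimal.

0x110 = 000100010000
0b001011101000 = 001011101000
→ OR → 001111111000 = 1016
→ shifted right by 2 → 000011111110 = 254
→ shifted left by 3 (mod 2^12) → 011111110000 = 2032

2032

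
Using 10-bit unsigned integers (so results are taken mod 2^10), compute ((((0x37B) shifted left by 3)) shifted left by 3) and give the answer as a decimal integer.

704

0x37B = 1101111011
→ shifted left by 3 (mod 2^10) → 1111011000 = 984
→ shifted left by 3 (mod 2^10) → 1011000000 = 704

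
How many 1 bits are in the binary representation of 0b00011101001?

5

n = 11101001
Count the 1s: 1 + 1 + 1 + 1 + 1 = 5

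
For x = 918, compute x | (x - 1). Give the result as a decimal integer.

919

x = 1110010110 = 918
x - 1 = 1110010101
OR    = 1110010111 = 919
(x | (x - 1) sets all bits below the lowest set bit.)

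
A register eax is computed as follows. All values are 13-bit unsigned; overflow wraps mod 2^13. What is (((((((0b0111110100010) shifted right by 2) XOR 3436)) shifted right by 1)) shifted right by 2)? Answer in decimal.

0b0111110100010 = 0111110100010
→ shifted right by 2 → 0001111101000 = 1000
3436 = 0110101101100
→ XOR → 0111010000100 = 3716
→ shifted right by 1 → 0011101000010 = 1858
→ shifted right by 2 → 0000111010000 = 464

464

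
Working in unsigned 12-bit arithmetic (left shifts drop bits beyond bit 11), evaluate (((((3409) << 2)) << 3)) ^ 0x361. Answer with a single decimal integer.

2369

3409 = 110101010001
→ << 2 (mod 2^12) → 010101000100 = 1348
→ << 3 (mod 2^12) → 101000100000 = 2592
0x361 = 001101100001
→ ^ → 100101000001 = 2369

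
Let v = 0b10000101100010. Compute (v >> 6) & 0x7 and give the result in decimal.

5

v = 10000101100010
Shift right by 6: 10000101
Mask low 3 bits: 101 = 5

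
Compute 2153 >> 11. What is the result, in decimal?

1

2153 = 100001101001
shift right by 11 → 000000000001 = 1
(equivalently, floor(2153 / 2048))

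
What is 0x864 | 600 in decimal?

0x864 = 100001100100
600 = 001001011000
 OR → 101001111100 = 2684

2684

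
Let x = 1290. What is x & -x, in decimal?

2

x = 10100001010 = 1290
-x (two's complement) = …01011110110
AND   = 00000000010 = 2
(x & -x isolates the lowest set bit of x.)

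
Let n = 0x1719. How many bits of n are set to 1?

7

0x1719 = 1011100011001
Count the 1s: 1 + 1 + 1 + 1 + 1 + 1 + 1 = 7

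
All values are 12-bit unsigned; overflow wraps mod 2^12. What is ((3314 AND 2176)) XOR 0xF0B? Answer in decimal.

3314 = 110011110010
2176 = 100010000000
→ AND → 100010000000 = 2176
0xF0B = 111100001011
→ XOR → 011110001011 = 1931

1931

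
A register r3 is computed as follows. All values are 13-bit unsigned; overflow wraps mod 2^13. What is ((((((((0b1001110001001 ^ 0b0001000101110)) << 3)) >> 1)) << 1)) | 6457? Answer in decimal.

0b1001110001001 = 1001110001001
0b0001000101110 = 0001000101110
→ ^ → 1000110100111 = 4519
→ << 3 (mod 2^13) → 0110100111000 = 3384
→ >> 1 → 0011010011100 = 1692
→ << 1 (mod 2^13) → 0110100111000 = 3384
6457 = 1100100111001
→ | → 1110100111001 = 7481

7481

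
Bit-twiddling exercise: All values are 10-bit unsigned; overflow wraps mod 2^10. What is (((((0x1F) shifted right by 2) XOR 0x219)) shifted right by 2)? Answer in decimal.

0x1F = 0000011111
→ shifted right by 2 → 0000000111 = 7
0x219 = 1000011001
→ XOR → 1000011110 = 542
→ shifted right by 2 → 0010000111 = 135

135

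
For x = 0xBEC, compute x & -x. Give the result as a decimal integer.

4

x = 101111101100 = 3052
-x (two's complement) = …010000010100
AND   = 000000000100 = 4
(x & -x isolates the lowest set bit of x.)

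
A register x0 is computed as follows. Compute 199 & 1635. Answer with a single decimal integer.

199 = 00011000111
1635 = 11001100011
AND → 00001000011 = 67

67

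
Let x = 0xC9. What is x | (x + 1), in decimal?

203

x = 11001001 = 201
x + 1 = 11001010
OR    = 11001011 = 203
(x | (x + 1) sets the lowest cleared bit.)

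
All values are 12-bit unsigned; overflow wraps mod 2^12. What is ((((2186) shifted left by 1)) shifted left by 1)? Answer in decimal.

2186 = 100010001010
→ shifted left by 1 (mod 2^12) → 000100010100 = 276
→ shifted left by 1 (mod 2^12) → 001000101000 = 552

552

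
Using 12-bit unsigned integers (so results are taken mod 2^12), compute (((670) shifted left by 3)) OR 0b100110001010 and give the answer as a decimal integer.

670 = 001010011110
→ shifted left by 3 (mod 2^12) → 010011110000 = 1264
0b100110001010 = 100110001010
→ OR → 110111111010 = 3578

3578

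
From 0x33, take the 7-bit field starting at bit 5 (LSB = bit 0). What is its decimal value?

1

v = 000000110011
Shift right by 5: 0000001
Mask low 7 bits: 0000001 = 1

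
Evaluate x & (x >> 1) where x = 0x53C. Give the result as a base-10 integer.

28

x = 10100111100 = 1340
x>>1 = 01010011110
AND  = 00000011100 = 28
(x & (x >> 1) has a 1 wherever x has two consecutive 1 bits.)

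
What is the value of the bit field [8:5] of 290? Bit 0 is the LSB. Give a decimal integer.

v = 100100010
Shift right by 5: 1001
Mask low 4 bits: 1001 = 9

9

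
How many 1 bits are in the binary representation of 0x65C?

0x65C = 11001011100
Count the 1s: 1 + 1 + 1 + 1 + 1 + 1 = 6

6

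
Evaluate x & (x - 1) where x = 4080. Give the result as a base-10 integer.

4064

x = 111111110000 = 4080
x - 1 = 111111101111
AND   = 111111100000 = 4064
(x & (x - 1) clears the lowest set bit of x.)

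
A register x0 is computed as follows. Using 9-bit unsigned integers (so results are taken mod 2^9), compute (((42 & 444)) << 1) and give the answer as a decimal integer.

42 = 000101010
444 = 110111100
→ & → 000101000 = 40
→ << 1 (mod 2^9) → 001010000 = 80

80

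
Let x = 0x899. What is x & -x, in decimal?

1

x = 100010011001 = 2201
-x (two's complement) = …011101100111
AND   = 000000000001 = 1
(x & -x isolates the lowest set bit of x.)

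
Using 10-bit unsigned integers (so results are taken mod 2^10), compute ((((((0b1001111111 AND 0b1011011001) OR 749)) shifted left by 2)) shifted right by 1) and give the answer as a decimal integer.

506

0b1001111111 = 1001111111
0b1011011001 = 1011011001
→ AND → 1001011001 = 601
749 = 1011101101
→ OR → 1011111101 = 765
→ shifted left by 2 (mod 2^10) → 1111110100 = 1012
→ shifted right by 1 → 0111111010 = 506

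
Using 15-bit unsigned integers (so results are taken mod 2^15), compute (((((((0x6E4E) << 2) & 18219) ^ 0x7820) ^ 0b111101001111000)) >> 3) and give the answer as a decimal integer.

0x6E4E = 110111001001110
→ << 2 (mod 2^15) → 011100100111000 = 14648
18219 = 100011100101011
→ & → 000000100101000 = 296
0x7820 = 111100000100000
→ ^ → 111100100001000 = 30984
0b111101001111000 = 111101001111000
→ ^ → 000001101110000 = 880
→ >> 3 → 000000001101110 = 110

110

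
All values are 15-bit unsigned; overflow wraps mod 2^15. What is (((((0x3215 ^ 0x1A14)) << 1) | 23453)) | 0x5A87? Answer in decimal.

23455

0x3215 = 011001000010101
0x1A14 = 001101000010100
→ ^ → 010100000000001 = 10241
→ << 1 (mod 2^15) → 101000000000010 = 20482
23453 = 101101110011101
→ | → 101101110011111 = 23455
0x5A87 = 101101010000111
→ | → 101101110011111 = 23455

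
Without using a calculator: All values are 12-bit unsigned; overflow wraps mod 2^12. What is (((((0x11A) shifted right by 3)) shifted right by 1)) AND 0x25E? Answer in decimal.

0x11A = 000100011010
→ shifted right by 3 → 000000100011 = 35
→ shifted right by 1 → 000000010001 = 17
0x25E = 001001011110
→ AND → 000000010000 = 16

16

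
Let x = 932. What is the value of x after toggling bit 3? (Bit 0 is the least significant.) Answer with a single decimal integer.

x = 00001110100100
bit 3 is currently 0; toggle it via x ^ (1 << 3) = x ^ 8
→ 00001110101100 = 940

940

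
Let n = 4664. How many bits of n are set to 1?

5

4664 = 1001000111000
Count the 1s: 1 + 1 + 1 + 1 + 1 = 5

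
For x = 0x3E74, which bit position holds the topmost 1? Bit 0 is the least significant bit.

13

0x3E74 = 11111001110100
The topmost 1 is at position 13 (since 2^13 = 8192 ≤ 15988 < 16384).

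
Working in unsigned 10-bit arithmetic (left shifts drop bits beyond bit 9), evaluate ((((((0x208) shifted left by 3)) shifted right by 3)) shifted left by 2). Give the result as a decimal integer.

32

0x208 = 1000001000
→ shifted left by 3 (mod 2^10) → 0001000000 = 64
→ shifted right by 3 → 0000001000 = 8
→ shifted left by 2 (mod 2^10) → 0000100000 = 32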